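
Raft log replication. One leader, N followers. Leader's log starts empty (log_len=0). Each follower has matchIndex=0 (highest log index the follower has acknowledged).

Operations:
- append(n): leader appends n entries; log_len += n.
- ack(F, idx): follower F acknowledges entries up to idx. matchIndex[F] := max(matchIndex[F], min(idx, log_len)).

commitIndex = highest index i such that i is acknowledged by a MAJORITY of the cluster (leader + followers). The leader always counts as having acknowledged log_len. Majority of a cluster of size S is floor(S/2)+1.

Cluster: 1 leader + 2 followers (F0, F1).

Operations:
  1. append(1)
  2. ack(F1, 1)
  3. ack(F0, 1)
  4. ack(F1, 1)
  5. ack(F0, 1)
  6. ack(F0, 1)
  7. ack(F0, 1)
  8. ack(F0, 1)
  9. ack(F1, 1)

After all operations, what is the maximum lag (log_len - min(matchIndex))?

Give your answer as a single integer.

Op 1: append 1 -> log_len=1
Op 2: F1 acks idx 1 -> match: F0=0 F1=1; commitIndex=1
Op 3: F0 acks idx 1 -> match: F0=1 F1=1; commitIndex=1
Op 4: F1 acks idx 1 -> match: F0=1 F1=1; commitIndex=1
Op 5: F0 acks idx 1 -> match: F0=1 F1=1; commitIndex=1
Op 6: F0 acks idx 1 -> match: F0=1 F1=1; commitIndex=1
Op 7: F0 acks idx 1 -> match: F0=1 F1=1; commitIndex=1
Op 8: F0 acks idx 1 -> match: F0=1 F1=1; commitIndex=1
Op 9: F1 acks idx 1 -> match: F0=1 F1=1; commitIndex=1

Answer: 0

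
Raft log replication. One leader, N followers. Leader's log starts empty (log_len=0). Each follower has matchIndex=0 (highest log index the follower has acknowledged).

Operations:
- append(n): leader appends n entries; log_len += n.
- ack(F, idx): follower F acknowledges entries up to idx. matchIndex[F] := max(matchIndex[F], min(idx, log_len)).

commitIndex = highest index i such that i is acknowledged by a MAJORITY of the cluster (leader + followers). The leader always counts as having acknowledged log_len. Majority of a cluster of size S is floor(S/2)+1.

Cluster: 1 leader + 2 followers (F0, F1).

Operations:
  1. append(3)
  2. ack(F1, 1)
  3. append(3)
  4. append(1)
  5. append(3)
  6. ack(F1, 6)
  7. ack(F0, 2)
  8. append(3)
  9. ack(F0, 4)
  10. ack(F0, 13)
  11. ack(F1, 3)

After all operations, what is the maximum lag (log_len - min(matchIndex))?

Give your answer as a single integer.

Op 1: append 3 -> log_len=3
Op 2: F1 acks idx 1 -> match: F0=0 F1=1; commitIndex=1
Op 3: append 3 -> log_len=6
Op 4: append 1 -> log_len=7
Op 5: append 3 -> log_len=10
Op 6: F1 acks idx 6 -> match: F0=0 F1=6; commitIndex=6
Op 7: F0 acks idx 2 -> match: F0=2 F1=6; commitIndex=6
Op 8: append 3 -> log_len=13
Op 9: F0 acks idx 4 -> match: F0=4 F1=6; commitIndex=6
Op 10: F0 acks idx 13 -> match: F0=13 F1=6; commitIndex=13
Op 11: F1 acks idx 3 -> match: F0=13 F1=6; commitIndex=13

Answer: 7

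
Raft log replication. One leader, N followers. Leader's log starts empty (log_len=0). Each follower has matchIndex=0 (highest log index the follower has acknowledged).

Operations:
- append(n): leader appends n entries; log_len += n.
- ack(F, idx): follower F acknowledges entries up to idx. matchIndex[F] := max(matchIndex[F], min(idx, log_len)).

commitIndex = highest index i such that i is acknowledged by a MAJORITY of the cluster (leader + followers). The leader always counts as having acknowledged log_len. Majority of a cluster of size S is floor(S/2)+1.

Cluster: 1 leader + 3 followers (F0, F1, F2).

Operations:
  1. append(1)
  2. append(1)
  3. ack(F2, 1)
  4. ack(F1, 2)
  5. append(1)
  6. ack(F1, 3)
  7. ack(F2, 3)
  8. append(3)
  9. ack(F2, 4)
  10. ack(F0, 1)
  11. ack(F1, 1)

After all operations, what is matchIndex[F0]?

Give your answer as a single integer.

Op 1: append 1 -> log_len=1
Op 2: append 1 -> log_len=2
Op 3: F2 acks idx 1 -> match: F0=0 F1=0 F2=1; commitIndex=0
Op 4: F1 acks idx 2 -> match: F0=0 F1=2 F2=1; commitIndex=1
Op 5: append 1 -> log_len=3
Op 6: F1 acks idx 3 -> match: F0=0 F1=3 F2=1; commitIndex=1
Op 7: F2 acks idx 3 -> match: F0=0 F1=3 F2=3; commitIndex=3
Op 8: append 3 -> log_len=6
Op 9: F2 acks idx 4 -> match: F0=0 F1=3 F2=4; commitIndex=3
Op 10: F0 acks idx 1 -> match: F0=1 F1=3 F2=4; commitIndex=3
Op 11: F1 acks idx 1 -> match: F0=1 F1=3 F2=4; commitIndex=3

Answer: 1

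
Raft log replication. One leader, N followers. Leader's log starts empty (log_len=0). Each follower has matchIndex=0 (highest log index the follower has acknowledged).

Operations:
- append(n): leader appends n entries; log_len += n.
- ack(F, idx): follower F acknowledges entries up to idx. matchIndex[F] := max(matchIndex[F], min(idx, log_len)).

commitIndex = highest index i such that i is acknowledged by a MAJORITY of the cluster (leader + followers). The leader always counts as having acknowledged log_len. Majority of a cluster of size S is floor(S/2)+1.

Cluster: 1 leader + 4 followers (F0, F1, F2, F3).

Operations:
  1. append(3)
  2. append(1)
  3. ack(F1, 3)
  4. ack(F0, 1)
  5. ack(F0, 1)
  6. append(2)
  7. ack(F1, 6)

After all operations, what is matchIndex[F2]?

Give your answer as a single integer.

Op 1: append 3 -> log_len=3
Op 2: append 1 -> log_len=4
Op 3: F1 acks idx 3 -> match: F0=0 F1=3 F2=0 F3=0; commitIndex=0
Op 4: F0 acks idx 1 -> match: F0=1 F1=3 F2=0 F3=0; commitIndex=1
Op 5: F0 acks idx 1 -> match: F0=1 F1=3 F2=0 F3=0; commitIndex=1
Op 6: append 2 -> log_len=6
Op 7: F1 acks idx 6 -> match: F0=1 F1=6 F2=0 F3=0; commitIndex=1

Answer: 0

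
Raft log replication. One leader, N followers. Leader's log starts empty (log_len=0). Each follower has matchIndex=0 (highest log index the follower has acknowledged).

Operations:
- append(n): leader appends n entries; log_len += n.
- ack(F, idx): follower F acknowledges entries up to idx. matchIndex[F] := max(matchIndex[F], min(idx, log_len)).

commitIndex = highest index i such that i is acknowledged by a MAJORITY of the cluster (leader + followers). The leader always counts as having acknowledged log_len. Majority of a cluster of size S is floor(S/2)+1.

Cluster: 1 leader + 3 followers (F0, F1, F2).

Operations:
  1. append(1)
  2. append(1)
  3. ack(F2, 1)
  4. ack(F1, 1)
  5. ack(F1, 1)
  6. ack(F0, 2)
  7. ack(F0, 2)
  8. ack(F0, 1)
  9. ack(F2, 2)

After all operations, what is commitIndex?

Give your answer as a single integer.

Answer: 2

Derivation:
Op 1: append 1 -> log_len=1
Op 2: append 1 -> log_len=2
Op 3: F2 acks idx 1 -> match: F0=0 F1=0 F2=1; commitIndex=0
Op 4: F1 acks idx 1 -> match: F0=0 F1=1 F2=1; commitIndex=1
Op 5: F1 acks idx 1 -> match: F0=0 F1=1 F2=1; commitIndex=1
Op 6: F0 acks idx 2 -> match: F0=2 F1=1 F2=1; commitIndex=1
Op 7: F0 acks idx 2 -> match: F0=2 F1=1 F2=1; commitIndex=1
Op 8: F0 acks idx 1 -> match: F0=2 F1=1 F2=1; commitIndex=1
Op 9: F2 acks idx 2 -> match: F0=2 F1=1 F2=2; commitIndex=2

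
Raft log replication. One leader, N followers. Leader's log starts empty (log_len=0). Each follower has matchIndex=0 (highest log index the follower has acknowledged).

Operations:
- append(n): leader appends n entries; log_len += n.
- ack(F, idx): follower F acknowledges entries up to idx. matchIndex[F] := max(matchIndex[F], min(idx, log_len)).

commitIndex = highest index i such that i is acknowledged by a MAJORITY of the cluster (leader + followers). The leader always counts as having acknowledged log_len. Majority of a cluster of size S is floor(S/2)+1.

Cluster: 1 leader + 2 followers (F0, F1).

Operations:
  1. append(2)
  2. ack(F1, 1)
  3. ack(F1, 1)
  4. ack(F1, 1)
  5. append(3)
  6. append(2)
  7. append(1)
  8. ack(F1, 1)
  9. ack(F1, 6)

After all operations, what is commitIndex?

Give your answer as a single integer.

Answer: 6

Derivation:
Op 1: append 2 -> log_len=2
Op 2: F1 acks idx 1 -> match: F0=0 F1=1; commitIndex=1
Op 3: F1 acks idx 1 -> match: F0=0 F1=1; commitIndex=1
Op 4: F1 acks idx 1 -> match: F0=0 F1=1; commitIndex=1
Op 5: append 3 -> log_len=5
Op 6: append 2 -> log_len=7
Op 7: append 1 -> log_len=8
Op 8: F1 acks idx 1 -> match: F0=0 F1=1; commitIndex=1
Op 9: F1 acks idx 6 -> match: F0=0 F1=6; commitIndex=6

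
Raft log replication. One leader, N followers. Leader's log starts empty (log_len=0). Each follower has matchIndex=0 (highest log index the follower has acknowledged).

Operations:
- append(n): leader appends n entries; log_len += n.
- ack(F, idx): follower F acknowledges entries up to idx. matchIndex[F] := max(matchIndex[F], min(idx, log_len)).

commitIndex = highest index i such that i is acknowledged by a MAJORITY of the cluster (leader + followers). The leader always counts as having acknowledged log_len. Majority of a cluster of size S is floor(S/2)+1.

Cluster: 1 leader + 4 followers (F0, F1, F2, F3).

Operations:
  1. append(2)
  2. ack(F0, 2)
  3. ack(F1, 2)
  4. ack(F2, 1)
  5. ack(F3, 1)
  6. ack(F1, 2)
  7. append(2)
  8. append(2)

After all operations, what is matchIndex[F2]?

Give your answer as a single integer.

Op 1: append 2 -> log_len=2
Op 2: F0 acks idx 2 -> match: F0=2 F1=0 F2=0 F3=0; commitIndex=0
Op 3: F1 acks idx 2 -> match: F0=2 F1=2 F2=0 F3=0; commitIndex=2
Op 4: F2 acks idx 1 -> match: F0=2 F1=2 F2=1 F3=0; commitIndex=2
Op 5: F3 acks idx 1 -> match: F0=2 F1=2 F2=1 F3=1; commitIndex=2
Op 6: F1 acks idx 2 -> match: F0=2 F1=2 F2=1 F3=1; commitIndex=2
Op 7: append 2 -> log_len=4
Op 8: append 2 -> log_len=6

Answer: 1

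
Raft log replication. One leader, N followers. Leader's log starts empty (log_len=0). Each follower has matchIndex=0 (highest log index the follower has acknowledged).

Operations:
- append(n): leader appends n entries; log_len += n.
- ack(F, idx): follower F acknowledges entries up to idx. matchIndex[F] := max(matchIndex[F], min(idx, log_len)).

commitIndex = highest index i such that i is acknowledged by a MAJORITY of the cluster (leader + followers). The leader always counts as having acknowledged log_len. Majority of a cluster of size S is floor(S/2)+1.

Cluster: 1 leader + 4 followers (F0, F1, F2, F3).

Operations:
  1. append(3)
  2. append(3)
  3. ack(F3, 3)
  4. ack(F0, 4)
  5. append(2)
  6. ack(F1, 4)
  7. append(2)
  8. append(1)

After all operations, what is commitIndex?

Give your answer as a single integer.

Op 1: append 3 -> log_len=3
Op 2: append 3 -> log_len=6
Op 3: F3 acks idx 3 -> match: F0=0 F1=0 F2=0 F3=3; commitIndex=0
Op 4: F0 acks idx 4 -> match: F0=4 F1=0 F2=0 F3=3; commitIndex=3
Op 5: append 2 -> log_len=8
Op 6: F1 acks idx 4 -> match: F0=4 F1=4 F2=0 F3=3; commitIndex=4
Op 7: append 2 -> log_len=10
Op 8: append 1 -> log_len=11

Answer: 4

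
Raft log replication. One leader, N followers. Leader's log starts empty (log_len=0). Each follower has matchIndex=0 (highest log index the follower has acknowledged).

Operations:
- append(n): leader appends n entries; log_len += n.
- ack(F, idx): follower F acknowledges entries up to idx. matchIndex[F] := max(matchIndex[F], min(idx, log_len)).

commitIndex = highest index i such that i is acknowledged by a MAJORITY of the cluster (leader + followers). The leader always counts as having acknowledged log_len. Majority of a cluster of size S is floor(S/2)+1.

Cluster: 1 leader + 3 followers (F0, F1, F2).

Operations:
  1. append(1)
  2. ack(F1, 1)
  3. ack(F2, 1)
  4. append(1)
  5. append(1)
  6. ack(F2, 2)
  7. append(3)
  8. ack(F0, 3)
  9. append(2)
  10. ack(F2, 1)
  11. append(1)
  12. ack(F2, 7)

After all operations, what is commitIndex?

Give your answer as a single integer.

Op 1: append 1 -> log_len=1
Op 2: F1 acks idx 1 -> match: F0=0 F1=1 F2=0; commitIndex=0
Op 3: F2 acks idx 1 -> match: F0=0 F1=1 F2=1; commitIndex=1
Op 4: append 1 -> log_len=2
Op 5: append 1 -> log_len=3
Op 6: F2 acks idx 2 -> match: F0=0 F1=1 F2=2; commitIndex=1
Op 7: append 3 -> log_len=6
Op 8: F0 acks idx 3 -> match: F0=3 F1=1 F2=2; commitIndex=2
Op 9: append 2 -> log_len=8
Op 10: F2 acks idx 1 -> match: F0=3 F1=1 F2=2; commitIndex=2
Op 11: append 1 -> log_len=9
Op 12: F2 acks idx 7 -> match: F0=3 F1=1 F2=7; commitIndex=3

Answer: 3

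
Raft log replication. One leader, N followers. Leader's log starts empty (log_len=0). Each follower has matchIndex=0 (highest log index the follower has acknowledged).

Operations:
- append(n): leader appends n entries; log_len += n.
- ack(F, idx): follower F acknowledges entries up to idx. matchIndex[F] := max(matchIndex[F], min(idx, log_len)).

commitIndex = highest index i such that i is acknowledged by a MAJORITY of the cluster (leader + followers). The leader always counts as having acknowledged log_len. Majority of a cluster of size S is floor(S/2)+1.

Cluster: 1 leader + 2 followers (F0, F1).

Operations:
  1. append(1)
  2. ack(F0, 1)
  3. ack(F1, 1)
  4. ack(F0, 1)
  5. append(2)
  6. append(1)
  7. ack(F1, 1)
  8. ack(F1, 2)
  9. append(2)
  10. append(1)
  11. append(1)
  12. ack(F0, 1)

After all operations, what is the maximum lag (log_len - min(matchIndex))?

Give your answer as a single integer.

Answer: 7

Derivation:
Op 1: append 1 -> log_len=1
Op 2: F0 acks idx 1 -> match: F0=1 F1=0; commitIndex=1
Op 3: F1 acks idx 1 -> match: F0=1 F1=1; commitIndex=1
Op 4: F0 acks idx 1 -> match: F0=1 F1=1; commitIndex=1
Op 5: append 2 -> log_len=3
Op 6: append 1 -> log_len=4
Op 7: F1 acks idx 1 -> match: F0=1 F1=1; commitIndex=1
Op 8: F1 acks idx 2 -> match: F0=1 F1=2; commitIndex=2
Op 9: append 2 -> log_len=6
Op 10: append 1 -> log_len=7
Op 11: append 1 -> log_len=8
Op 12: F0 acks idx 1 -> match: F0=1 F1=2; commitIndex=2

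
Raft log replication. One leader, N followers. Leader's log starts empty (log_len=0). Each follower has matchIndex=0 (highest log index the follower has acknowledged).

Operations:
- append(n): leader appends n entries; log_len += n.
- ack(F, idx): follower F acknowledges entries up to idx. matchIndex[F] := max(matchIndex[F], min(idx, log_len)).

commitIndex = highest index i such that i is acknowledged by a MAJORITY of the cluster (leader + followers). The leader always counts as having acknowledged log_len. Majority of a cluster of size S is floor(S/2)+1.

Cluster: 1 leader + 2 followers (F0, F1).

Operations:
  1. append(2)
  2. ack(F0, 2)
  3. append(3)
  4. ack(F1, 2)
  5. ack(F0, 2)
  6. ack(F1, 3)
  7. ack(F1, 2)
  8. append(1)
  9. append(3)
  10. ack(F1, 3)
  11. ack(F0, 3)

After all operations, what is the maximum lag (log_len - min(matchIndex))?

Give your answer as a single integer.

Answer: 6

Derivation:
Op 1: append 2 -> log_len=2
Op 2: F0 acks idx 2 -> match: F0=2 F1=0; commitIndex=2
Op 3: append 3 -> log_len=5
Op 4: F1 acks idx 2 -> match: F0=2 F1=2; commitIndex=2
Op 5: F0 acks idx 2 -> match: F0=2 F1=2; commitIndex=2
Op 6: F1 acks idx 3 -> match: F0=2 F1=3; commitIndex=3
Op 7: F1 acks idx 2 -> match: F0=2 F1=3; commitIndex=3
Op 8: append 1 -> log_len=6
Op 9: append 3 -> log_len=9
Op 10: F1 acks idx 3 -> match: F0=2 F1=3; commitIndex=3
Op 11: F0 acks idx 3 -> match: F0=3 F1=3; commitIndex=3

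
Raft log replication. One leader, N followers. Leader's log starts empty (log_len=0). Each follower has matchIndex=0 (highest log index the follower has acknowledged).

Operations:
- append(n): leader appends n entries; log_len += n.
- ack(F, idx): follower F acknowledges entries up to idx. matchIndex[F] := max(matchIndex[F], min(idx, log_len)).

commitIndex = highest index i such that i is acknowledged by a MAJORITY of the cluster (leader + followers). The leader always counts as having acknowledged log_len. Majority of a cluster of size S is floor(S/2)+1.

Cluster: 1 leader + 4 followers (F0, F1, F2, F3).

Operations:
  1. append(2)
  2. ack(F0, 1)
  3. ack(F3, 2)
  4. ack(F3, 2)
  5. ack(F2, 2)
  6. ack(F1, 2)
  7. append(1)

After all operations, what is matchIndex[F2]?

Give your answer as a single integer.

Op 1: append 2 -> log_len=2
Op 2: F0 acks idx 1 -> match: F0=1 F1=0 F2=0 F3=0; commitIndex=0
Op 3: F3 acks idx 2 -> match: F0=1 F1=0 F2=0 F3=2; commitIndex=1
Op 4: F3 acks idx 2 -> match: F0=1 F1=0 F2=0 F3=2; commitIndex=1
Op 5: F2 acks idx 2 -> match: F0=1 F1=0 F2=2 F3=2; commitIndex=2
Op 6: F1 acks idx 2 -> match: F0=1 F1=2 F2=2 F3=2; commitIndex=2
Op 7: append 1 -> log_len=3

Answer: 2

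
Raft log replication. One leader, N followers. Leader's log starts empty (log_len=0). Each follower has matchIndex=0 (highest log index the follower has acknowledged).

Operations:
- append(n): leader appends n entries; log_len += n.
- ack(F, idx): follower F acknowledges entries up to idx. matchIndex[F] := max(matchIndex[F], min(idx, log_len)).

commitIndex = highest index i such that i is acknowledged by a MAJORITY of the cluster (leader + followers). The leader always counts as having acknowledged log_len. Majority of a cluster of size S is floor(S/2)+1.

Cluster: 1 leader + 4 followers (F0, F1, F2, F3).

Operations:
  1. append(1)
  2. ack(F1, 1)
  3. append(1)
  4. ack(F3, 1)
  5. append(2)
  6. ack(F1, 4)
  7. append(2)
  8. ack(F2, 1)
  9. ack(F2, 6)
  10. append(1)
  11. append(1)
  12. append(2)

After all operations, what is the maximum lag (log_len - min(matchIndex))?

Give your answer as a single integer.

Answer: 10

Derivation:
Op 1: append 1 -> log_len=1
Op 2: F1 acks idx 1 -> match: F0=0 F1=1 F2=0 F3=0; commitIndex=0
Op 3: append 1 -> log_len=2
Op 4: F3 acks idx 1 -> match: F0=0 F1=1 F2=0 F3=1; commitIndex=1
Op 5: append 2 -> log_len=4
Op 6: F1 acks idx 4 -> match: F0=0 F1=4 F2=0 F3=1; commitIndex=1
Op 7: append 2 -> log_len=6
Op 8: F2 acks idx 1 -> match: F0=0 F1=4 F2=1 F3=1; commitIndex=1
Op 9: F2 acks idx 6 -> match: F0=0 F1=4 F2=6 F3=1; commitIndex=4
Op 10: append 1 -> log_len=7
Op 11: append 1 -> log_len=8
Op 12: append 2 -> log_len=10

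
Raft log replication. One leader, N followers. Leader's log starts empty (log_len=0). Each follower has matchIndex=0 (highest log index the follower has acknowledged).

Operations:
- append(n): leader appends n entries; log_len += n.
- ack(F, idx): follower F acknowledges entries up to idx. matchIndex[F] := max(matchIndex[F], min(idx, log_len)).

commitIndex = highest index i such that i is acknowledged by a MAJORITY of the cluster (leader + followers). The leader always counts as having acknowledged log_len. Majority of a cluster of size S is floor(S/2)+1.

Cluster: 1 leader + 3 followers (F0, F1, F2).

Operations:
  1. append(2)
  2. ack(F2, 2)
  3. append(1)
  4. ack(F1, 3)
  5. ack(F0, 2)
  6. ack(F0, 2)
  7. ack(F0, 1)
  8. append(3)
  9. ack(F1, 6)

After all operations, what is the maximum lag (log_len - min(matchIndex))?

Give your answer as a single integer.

Op 1: append 2 -> log_len=2
Op 2: F2 acks idx 2 -> match: F0=0 F1=0 F2=2; commitIndex=0
Op 3: append 1 -> log_len=3
Op 4: F1 acks idx 3 -> match: F0=0 F1=3 F2=2; commitIndex=2
Op 5: F0 acks idx 2 -> match: F0=2 F1=3 F2=2; commitIndex=2
Op 6: F0 acks idx 2 -> match: F0=2 F1=3 F2=2; commitIndex=2
Op 7: F0 acks idx 1 -> match: F0=2 F1=3 F2=2; commitIndex=2
Op 8: append 3 -> log_len=6
Op 9: F1 acks idx 6 -> match: F0=2 F1=6 F2=2; commitIndex=2

Answer: 4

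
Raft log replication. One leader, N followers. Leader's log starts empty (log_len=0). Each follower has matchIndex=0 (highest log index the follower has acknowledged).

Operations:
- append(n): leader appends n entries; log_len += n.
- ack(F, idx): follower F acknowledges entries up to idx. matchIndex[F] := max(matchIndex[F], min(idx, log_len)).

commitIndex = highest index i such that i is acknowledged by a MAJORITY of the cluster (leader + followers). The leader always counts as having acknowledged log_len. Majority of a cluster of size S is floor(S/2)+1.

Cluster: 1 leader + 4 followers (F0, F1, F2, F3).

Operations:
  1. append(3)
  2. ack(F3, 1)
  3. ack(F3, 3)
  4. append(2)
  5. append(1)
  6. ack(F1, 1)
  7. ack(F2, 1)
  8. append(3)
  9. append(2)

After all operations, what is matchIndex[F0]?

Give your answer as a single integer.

Op 1: append 3 -> log_len=3
Op 2: F3 acks idx 1 -> match: F0=0 F1=0 F2=0 F3=1; commitIndex=0
Op 3: F3 acks idx 3 -> match: F0=0 F1=0 F2=0 F3=3; commitIndex=0
Op 4: append 2 -> log_len=5
Op 5: append 1 -> log_len=6
Op 6: F1 acks idx 1 -> match: F0=0 F1=1 F2=0 F3=3; commitIndex=1
Op 7: F2 acks idx 1 -> match: F0=0 F1=1 F2=1 F3=3; commitIndex=1
Op 8: append 3 -> log_len=9
Op 9: append 2 -> log_len=11

Answer: 0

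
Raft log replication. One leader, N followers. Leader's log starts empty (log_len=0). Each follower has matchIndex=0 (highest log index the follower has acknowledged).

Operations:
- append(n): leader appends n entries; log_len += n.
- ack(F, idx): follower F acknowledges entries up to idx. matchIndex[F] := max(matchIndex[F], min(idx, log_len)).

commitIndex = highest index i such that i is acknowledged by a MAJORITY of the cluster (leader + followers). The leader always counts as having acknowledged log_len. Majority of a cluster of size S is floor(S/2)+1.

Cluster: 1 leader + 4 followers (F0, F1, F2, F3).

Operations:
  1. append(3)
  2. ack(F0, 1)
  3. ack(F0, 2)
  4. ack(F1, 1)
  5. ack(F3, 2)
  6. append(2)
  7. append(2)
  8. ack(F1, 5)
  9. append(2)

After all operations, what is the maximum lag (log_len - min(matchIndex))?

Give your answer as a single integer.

Answer: 9

Derivation:
Op 1: append 3 -> log_len=3
Op 2: F0 acks idx 1 -> match: F0=1 F1=0 F2=0 F3=0; commitIndex=0
Op 3: F0 acks idx 2 -> match: F0=2 F1=0 F2=0 F3=0; commitIndex=0
Op 4: F1 acks idx 1 -> match: F0=2 F1=1 F2=0 F3=0; commitIndex=1
Op 5: F3 acks idx 2 -> match: F0=2 F1=1 F2=0 F3=2; commitIndex=2
Op 6: append 2 -> log_len=5
Op 7: append 2 -> log_len=7
Op 8: F1 acks idx 5 -> match: F0=2 F1=5 F2=0 F3=2; commitIndex=2
Op 9: append 2 -> log_len=9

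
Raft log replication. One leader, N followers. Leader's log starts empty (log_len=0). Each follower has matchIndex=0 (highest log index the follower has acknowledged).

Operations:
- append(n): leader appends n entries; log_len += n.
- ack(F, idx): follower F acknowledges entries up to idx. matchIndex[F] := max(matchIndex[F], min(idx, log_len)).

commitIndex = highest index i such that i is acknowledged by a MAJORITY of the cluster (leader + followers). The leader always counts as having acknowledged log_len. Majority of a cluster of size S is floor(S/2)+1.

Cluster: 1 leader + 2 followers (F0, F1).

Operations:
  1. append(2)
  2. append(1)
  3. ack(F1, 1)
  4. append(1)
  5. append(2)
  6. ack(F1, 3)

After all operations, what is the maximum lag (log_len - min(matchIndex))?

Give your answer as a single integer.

Op 1: append 2 -> log_len=2
Op 2: append 1 -> log_len=3
Op 3: F1 acks idx 1 -> match: F0=0 F1=1; commitIndex=1
Op 4: append 1 -> log_len=4
Op 5: append 2 -> log_len=6
Op 6: F1 acks idx 3 -> match: F0=0 F1=3; commitIndex=3

Answer: 6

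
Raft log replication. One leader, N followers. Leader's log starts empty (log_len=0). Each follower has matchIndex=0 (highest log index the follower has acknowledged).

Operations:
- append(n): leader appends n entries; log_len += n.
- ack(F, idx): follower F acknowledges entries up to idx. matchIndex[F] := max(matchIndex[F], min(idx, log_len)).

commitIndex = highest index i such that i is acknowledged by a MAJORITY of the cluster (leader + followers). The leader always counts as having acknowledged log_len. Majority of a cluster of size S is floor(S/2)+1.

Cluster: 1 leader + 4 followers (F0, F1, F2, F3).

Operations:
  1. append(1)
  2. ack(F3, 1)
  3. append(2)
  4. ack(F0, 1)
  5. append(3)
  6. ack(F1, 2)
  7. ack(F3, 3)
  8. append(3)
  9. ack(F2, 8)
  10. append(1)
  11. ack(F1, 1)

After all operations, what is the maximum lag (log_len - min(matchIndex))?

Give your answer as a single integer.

Answer: 9

Derivation:
Op 1: append 1 -> log_len=1
Op 2: F3 acks idx 1 -> match: F0=0 F1=0 F2=0 F3=1; commitIndex=0
Op 3: append 2 -> log_len=3
Op 4: F0 acks idx 1 -> match: F0=1 F1=0 F2=0 F3=1; commitIndex=1
Op 5: append 3 -> log_len=6
Op 6: F1 acks idx 2 -> match: F0=1 F1=2 F2=0 F3=1; commitIndex=1
Op 7: F3 acks idx 3 -> match: F0=1 F1=2 F2=0 F3=3; commitIndex=2
Op 8: append 3 -> log_len=9
Op 9: F2 acks idx 8 -> match: F0=1 F1=2 F2=8 F3=3; commitIndex=3
Op 10: append 1 -> log_len=10
Op 11: F1 acks idx 1 -> match: F0=1 F1=2 F2=8 F3=3; commitIndex=3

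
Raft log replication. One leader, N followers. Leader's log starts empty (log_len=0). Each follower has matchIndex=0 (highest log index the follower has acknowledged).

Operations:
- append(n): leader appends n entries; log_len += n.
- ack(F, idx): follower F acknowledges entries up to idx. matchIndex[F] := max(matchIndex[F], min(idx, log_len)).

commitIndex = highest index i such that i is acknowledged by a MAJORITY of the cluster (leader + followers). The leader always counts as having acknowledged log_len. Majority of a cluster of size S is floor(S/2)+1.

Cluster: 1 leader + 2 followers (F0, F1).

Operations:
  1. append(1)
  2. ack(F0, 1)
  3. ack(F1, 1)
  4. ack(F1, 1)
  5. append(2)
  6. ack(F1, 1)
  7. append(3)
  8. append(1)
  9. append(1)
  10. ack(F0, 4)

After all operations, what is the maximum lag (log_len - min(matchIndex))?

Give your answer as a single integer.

Answer: 7

Derivation:
Op 1: append 1 -> log_len=1
Op 2: F0 acks idx 1 -> match: F0=1 F1=0; commitIndex=1
Op 3: F1 acks idx 1 -> match: F0=1 F1=1; commitIndex=1
Op 4: F1 acks idx 1 -> match: F0=1 F1=1; commitIndex=1
Op 5: append 2 -> log_len=3
Op 6: F1 acks idx 1 -> match: F0=1 F1=1; commitIndex=1
Op 7: append 3 -> log_len=6
Op 8: append 1 -> log_len=7
Op 9: append 1 -> log_len=8
Op 10: F0 acks idx 4 -> match: F0=4 F1=1; commitIndex=4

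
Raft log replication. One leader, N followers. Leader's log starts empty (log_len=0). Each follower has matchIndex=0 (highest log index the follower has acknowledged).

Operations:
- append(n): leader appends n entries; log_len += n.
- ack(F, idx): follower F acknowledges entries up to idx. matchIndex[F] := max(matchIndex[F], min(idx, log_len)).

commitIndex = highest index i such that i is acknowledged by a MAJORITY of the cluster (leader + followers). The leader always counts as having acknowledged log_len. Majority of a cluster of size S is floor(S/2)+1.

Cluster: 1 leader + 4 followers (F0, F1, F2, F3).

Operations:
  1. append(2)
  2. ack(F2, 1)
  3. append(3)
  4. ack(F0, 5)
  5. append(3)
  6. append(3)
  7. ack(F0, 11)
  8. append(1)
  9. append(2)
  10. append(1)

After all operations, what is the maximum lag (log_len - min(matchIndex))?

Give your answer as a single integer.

Op 1: append 2 -> log_len=2
Op 2: F2 acks idx 1 -> match: F0=0 F1=0 F2=1 F3=0; commitIndex=0
Op 3: append 3 -> log_len=5
Op 4: F0 acks idx 5 -> match: F0=5 F1=0 F2=1 F3=0; commitIndex=1
Op 5: append 3 -> log_len=8
Op 6: append 3 -> log_len=11
Op 7: F0 acks idx 11 -> match: F0=11 F1=0 F2=1 F3=0; commitIndex=1
Op 8: append 1 -> log_len=12
Op 9: append 2 -> log_len=14
Op 10: append 1 -> log_len=15

Answer: 15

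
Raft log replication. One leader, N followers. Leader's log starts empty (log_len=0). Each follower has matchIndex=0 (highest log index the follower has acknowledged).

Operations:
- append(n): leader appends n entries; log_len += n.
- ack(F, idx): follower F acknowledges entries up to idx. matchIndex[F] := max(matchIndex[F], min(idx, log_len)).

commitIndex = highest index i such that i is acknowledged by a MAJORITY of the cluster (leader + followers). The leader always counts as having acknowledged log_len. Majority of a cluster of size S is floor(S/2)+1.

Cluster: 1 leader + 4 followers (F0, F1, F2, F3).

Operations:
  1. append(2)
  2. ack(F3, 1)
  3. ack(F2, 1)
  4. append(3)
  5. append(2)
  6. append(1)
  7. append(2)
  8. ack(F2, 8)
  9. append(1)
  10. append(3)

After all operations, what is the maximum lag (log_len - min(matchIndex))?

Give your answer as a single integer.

Answer: 14

Derivation:
Op 1: append 2 -> log_len=2
Op 2: F3 acks idx 1 -> match: F0=0 F1=0 F2=0 F3=1; commitIndex=0
Op 3: F2 acks idx 1 -> match: F0=0 F1=0 F2=1 F3=1; commitIndex=1
Op 4: append 3 -> log_len=5
Op 5: append 2 -> log_len=7
Op 6: append 1 -> log_len=8
Op 7: append 2 -> log_len=10
Op 8: F2 acks idx 8 -> match: F0=0 F1=0 F2=8 F3=1; commitIndex=1
Op 9: append 1 -> log_len=11
Op 10: append 3 -> log_len=14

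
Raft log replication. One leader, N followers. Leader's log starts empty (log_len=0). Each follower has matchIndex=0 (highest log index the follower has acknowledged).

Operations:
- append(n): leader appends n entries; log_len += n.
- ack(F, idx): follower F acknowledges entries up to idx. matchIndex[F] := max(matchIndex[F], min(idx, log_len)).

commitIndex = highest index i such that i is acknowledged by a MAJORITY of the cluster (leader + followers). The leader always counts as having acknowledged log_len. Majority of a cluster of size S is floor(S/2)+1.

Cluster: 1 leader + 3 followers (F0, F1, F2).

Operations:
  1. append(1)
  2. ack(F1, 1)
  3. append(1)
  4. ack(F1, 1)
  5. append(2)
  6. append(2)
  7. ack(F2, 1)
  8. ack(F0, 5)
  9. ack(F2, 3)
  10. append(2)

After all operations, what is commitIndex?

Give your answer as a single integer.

Op 1: append 1 -> log_len=1
Op 2: F1 acks idx 1 -> match: F0=0 F1=1 F2=0; commitIndex=0
Op 3: append 1 -> log_len=2
Op 4: F1 acks idx 1 -> match: F0=0 F1=1 F2=0; commitIndex=0
Op 5: append 2 -> log_len=4
Op 6: append 2 -> log_len=6
Op 7: F2 acks idx 1 -> match: F0=0 F1=1 F2=1; commitIndex=1
Op 8: F0 acks idx 5 -> match: F0=5 F1=1 F2=1; commitIndex=1
Op 9: F2 acks idx 3 -> match: F0=5 F1=1 F2=3; commitIndex=3
Op 10: append 2 -> log_len=8

Answer: 3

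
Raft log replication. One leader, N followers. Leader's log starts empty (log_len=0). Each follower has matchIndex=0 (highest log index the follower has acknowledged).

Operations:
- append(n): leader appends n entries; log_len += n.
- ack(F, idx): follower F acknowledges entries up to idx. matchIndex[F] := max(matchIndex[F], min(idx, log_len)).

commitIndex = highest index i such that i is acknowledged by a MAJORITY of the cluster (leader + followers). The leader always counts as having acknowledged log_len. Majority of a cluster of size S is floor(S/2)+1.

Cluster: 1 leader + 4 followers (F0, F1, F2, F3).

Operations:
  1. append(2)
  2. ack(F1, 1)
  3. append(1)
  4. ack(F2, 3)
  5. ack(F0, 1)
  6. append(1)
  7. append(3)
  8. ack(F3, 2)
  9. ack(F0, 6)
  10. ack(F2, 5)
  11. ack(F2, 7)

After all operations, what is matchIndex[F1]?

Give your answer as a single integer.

Answer: 1

Derivation:
Op 1: append 2 -> log_len=2
Op 2: F1 acks idx 1 -> match: F0=0 F1=1 F2=0 F3=0; commitIndex=0
Op 3: append 1 -> log_len=3
Op 4: F2 acks idx 3 -> match: F0=0 F1=1 F2=3 F3=0; commitIndex=1
Op 5: F0 acks idx 1 -> match: F0=1 F1=1 F2=3 F3=0; commitIndex=1
Op 6: append 1 -> log_len=4
Op 7: append 3 -> log_len=7
Op 8: F3 acks idx 2 -> match: F0=1 F1=1 F2=3 F3=2; commitIndex=2
Op 9: F0 acks idx 6 -> match: F0=6 F1=1 F2=3 F3=2; commitIndex=3
Op 10: F2 acks idx 5 -> match: F0=6 F1=1 F2=5 F3=2; commitIndex=5
Op 11: F2 acks idx 7 -> match: F0=6 F1=1 F2=7 F3=2; commitIndex=6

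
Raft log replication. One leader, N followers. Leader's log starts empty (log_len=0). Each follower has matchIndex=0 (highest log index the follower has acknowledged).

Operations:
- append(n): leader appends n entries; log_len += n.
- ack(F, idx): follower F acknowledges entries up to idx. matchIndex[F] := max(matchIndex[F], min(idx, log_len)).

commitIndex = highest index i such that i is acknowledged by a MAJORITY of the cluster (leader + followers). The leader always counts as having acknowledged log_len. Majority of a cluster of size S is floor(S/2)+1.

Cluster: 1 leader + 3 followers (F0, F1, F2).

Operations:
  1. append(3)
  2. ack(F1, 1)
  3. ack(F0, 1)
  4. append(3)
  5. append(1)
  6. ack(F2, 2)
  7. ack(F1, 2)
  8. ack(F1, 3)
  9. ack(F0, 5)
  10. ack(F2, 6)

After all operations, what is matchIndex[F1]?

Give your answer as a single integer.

Op 1: append 3 -> log_len=3
Op 2: F1 acks idx 1 -> match: F0=0 F1=1 F2=0; commitIndex=0
Op 3: F0 acks idx 1 -> match: F0=1 F1=1 F2=0; commitIndex=1
Op 4: append 3 -> log_len=6
Op 5: append 1 -> log_len=7
Op 6: F2 acks idx 2 -> match: F0=1 F1=1 F2=2; commitIndex=1
Op 7: F1 acks idx 2 -> match: F0=1 F1=2 F2=2; commitIndex=2
Op 8: F1 acks idx 3 -> match: F0=1 F1=3 F2=2; commitIndex=2
Op 9: F0 acks idx 5 -> match: F0=5 F1=3 F2=2; commitIndex=3
Op 10: F2 acks idx 6 -> match: F0=5 F1=3 F2=6; commitIndex=5

Answer: 3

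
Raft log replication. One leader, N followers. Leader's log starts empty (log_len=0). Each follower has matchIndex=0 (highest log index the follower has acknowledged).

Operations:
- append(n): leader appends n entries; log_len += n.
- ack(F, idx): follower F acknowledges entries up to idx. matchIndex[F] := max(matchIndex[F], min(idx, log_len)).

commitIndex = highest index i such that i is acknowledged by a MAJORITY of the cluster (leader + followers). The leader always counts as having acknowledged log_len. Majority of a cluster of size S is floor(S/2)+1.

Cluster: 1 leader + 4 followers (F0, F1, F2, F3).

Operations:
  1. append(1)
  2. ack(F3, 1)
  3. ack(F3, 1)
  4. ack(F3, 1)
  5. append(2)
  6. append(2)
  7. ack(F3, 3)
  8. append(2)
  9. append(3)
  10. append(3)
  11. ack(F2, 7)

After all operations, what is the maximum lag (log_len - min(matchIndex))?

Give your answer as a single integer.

Op 1: append 1 -> log_len=1
Op 2: F3 acks idx 1 -> match: F0=0 F1=0 F2=0 F3=1; commitIndex=0
Op 3: F3 acks idx 1 -> match: F0=0 F1=0 F2=0 F3=1; commitIndex=0
Op 4: F3 acks idx 1 -> match: F0=0 F1=0 F2=0 F3=1; commitIndex=0
Op 5: append 2 -> log_len=3
Op 6: append 2 -> log_len=5
Op 7: F3 acks idx 3 -> match: F0=0 F1=0 F2=0 F3=3; commitIndex=0
Op 8: append 2 -> log_len=7
Op 9: append 3 -> log_len=10
Op 10: append 3 -> log_len=13
Op 11: F2 acks idx 7 -> match: F0=0 F1=0 F2=7 F3=3; commitIndex=3

Answer: 13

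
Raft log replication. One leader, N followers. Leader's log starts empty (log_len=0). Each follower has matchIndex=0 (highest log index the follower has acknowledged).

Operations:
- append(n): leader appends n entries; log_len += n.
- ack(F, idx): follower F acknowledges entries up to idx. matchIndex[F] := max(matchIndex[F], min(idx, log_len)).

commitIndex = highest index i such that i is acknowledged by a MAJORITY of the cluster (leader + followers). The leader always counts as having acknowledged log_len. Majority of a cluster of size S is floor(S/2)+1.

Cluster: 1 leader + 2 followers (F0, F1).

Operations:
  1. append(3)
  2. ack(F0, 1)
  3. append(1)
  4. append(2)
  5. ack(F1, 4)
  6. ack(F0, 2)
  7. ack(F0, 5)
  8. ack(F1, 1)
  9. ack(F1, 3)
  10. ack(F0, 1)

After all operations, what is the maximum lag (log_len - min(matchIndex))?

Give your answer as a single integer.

Op 1: append 3 -> log_len=3
Op 2: F0 acks idx 1 -> match: F0=1 F1=0; commitIndex=1
Op 3: append 1 -> log_len=4
Op 4: append 2 -> log_len=6
Op 5: F1 acks idx 4 -> match: F0=1 F1=4; commitIndex=4
Op 6: F0 acks idx 2 -> match: F0=2 F1=4; commitIndex=4
Op 7: F0 acks idx 5 -> match: F0=5 F1=4; commitIndex=5
Op 8: F1 acks idx 1 -> match: F0=5 F1=4; commitIndex=5
Op 9: F1 acks idx 3 -> match: F0=5 F1=4; commitIndex=5
Op 10: F0 acks idx 1 -> match: F0=5 F1=4; commitIndex=5

Answer: 2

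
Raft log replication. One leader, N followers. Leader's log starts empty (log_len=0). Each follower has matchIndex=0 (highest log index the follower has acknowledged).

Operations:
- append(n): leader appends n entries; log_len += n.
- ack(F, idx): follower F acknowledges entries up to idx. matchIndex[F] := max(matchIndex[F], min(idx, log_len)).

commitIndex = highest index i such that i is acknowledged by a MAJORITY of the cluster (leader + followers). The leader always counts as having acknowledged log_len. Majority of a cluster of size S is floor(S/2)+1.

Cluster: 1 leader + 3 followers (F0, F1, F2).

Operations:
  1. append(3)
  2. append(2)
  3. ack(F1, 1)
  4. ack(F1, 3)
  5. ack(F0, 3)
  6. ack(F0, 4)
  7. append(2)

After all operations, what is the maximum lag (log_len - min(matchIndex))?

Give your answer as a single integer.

Answer: 7

Derivation:
Op 1: append 3 -> log_len=3
Op 2: append 2 -> log_len=5
Op 3: F1 acks idx 1 -> match: F0=0 F1=1 F2=0; commitIndex=0
Op 4: F1 acks idx 3 -> match: F0=0 F1=3 F2=0; commitIndex=0
Op 5: F0 acks idx 3 -> match: F0=3 F1=3 F2=0; commitIndex=3
Op 6: F0 acks idx 4 -> match: F0=4 F1=3 F2=0; commitIndex=3
Op 7: append 2 -> log_len=7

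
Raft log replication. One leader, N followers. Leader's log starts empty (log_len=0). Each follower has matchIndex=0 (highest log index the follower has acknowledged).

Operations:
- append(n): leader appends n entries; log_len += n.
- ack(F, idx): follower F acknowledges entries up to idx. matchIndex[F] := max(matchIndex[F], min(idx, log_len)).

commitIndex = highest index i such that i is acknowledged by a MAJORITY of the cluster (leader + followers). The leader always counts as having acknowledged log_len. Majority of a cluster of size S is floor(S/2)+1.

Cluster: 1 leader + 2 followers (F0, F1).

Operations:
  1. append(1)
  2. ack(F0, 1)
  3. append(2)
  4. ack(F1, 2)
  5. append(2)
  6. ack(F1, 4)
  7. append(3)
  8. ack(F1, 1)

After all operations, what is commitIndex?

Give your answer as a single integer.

Answer: 4

Derivation:
Op 1: append 1 -> log_len=1
Op 2: F0 acks idx 1 -> match: F0=1 F1=0; commitIndex=1
Op 3: append 2 -> log_len=3
Op 4: F1 acks idx 2 -> match: F0=1 F1=2; commitIndex=2
Op 5: append 2 -> log_len=5
Op 6: F1 acks idx 4 -> match: F0=1 F1=4; commitIndex=4
Op 7: append 3 -> log_len=8
Op 8: F1 acks idx 1 -> match: F0=1 F1=4; commitIndex=4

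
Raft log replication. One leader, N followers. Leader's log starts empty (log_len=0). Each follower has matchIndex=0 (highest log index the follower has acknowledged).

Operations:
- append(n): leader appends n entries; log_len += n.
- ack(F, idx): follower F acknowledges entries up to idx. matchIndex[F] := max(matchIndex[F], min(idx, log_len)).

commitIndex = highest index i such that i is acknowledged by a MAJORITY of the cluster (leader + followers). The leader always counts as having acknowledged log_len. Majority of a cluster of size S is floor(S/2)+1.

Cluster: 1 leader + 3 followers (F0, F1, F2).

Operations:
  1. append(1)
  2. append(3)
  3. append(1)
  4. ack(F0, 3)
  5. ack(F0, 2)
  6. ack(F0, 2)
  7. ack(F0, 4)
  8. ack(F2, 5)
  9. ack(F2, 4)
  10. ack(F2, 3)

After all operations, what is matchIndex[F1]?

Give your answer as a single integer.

Answer: 0

Derivation:
Op 1: append 1 -> log_len=1
Op 2: append 3 -> log_len=4
Op 3: append 1 -> log_len=5
Op 4: F0 acks idx 3 -> match: F0=3 F1=0 F2=0; commitIndex=0
Op 5: F0 acks idx 2 -> match: F0=3 F1=0 F2=0; commitIndex=0
Op 6: F0 acks idx 2 -> match: F0=3 F1=0 F2=0; commitIndex=0
Op 7: F0 acks idx 4 -> match: F0=4 F1=0 F2=0; commitIndex=0
Op 8: F2 acks idx 5 -> match: F0=4 F1=0 F2=5; commitIndex=4
Op 9: F2 acks idx 4 -> match: F0=4 F1=0 F2=5; commitIndex=4
Op 10: F2 acks idx 3 -> match: F0=4 F1=0 F2=5; commitIndex=4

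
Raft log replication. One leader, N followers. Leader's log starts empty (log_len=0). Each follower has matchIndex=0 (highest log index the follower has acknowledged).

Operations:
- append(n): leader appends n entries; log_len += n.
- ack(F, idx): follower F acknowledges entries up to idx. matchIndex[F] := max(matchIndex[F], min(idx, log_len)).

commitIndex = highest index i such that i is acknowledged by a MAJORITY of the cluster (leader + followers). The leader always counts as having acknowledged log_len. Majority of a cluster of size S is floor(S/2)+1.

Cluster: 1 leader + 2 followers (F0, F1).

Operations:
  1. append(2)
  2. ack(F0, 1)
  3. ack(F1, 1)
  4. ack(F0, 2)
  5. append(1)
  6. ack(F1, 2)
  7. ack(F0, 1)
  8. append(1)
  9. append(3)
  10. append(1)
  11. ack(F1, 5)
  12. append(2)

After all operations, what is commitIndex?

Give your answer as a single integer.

Answer: 5

Derivation:
Op 1: append 2 -> log_len=2
Op 2: F0 acks idx 1 -> match: F0=1 F1=0; commitIndex=1
Op 3: F1 acks idx 1 -> match: F0=1 F1=1; commitIndex=1
Op 4: F0 acks idx 2 -> match: F0=2 F1=1; commitIndex=2
Op 5: append 1 -> log_len=3
Op 6: F1 acks idx 2 -> match: F0=2 F1=2; commitIndex=2
Op 7: F0 acks idx 1 -> match: F0=2 F1=2; commitIndex=2
Op 8: append 1 -> log_len=4
Op 9: append 3 -> log_len=7
Op 10: append 1 -> log_len=8
Op 11: F1 acks idx 5 -> match: F0=2 F1=5; commitIndex=5
Op 12: append 2 -> log_len=10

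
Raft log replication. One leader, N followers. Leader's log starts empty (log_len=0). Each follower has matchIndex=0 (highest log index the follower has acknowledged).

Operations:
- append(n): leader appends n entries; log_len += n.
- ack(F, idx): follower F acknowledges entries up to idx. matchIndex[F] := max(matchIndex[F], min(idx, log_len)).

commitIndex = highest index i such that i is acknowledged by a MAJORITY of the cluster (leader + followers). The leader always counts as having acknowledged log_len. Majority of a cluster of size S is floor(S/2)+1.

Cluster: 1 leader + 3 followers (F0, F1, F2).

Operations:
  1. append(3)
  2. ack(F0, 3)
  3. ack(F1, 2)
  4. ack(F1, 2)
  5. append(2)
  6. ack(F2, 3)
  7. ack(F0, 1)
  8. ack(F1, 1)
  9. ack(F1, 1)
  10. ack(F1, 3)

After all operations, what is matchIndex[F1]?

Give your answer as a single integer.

Answer: 3

Derivation:
Op 1: append 3 -> log_len=3
Op 2: F0 acks idx 3 -> match: F0=3 F1=0 F2=0; commitIndex=0
Op 3: F1 acks idx 2 -> match: F0=3 F1=2 F2=0; commitIndex=2
Op 4: F1 acks idx 2 -> match: F0=3 F1=2 F2=0; commitIndex=2
Op 5: append 2 -> log_len=5
Op 6: F2 acks idx 3 -> match: F0=3 F1=2 F2=3; commitIndex=3
Op 7: F0 acks idx 1 -> match: F0=3 F1=2 F2=3; commitIndex=3
Op 8: F1 acks idx 1 -> match: F0=3 F1=2 F2=3; commitIndex=3
Op 9: F1 acks idx 1 -> match: F0=3 F1=2 F2=3; commitIndex=3
Op 10: F1 acks idx 3 -> match: F0=3 F1=3 F2=3; commitIndex=3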